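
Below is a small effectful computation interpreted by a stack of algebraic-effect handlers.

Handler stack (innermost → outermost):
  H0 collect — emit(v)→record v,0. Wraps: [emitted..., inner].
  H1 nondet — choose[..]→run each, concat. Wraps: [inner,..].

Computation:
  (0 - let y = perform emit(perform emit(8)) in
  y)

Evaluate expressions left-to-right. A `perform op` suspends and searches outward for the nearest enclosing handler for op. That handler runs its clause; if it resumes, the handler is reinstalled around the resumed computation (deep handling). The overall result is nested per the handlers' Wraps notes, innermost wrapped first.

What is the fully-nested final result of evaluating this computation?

Answer: [[8, 0, 0]]

Evaluation trace:
emit(8) @ H0 ⇒ out+=8
emit(0) @ H0 ⇒ out+=0
H0 returns [8, 0, 0]
H1 returns [[8, 0, 0]]
= [[8, 0, 0]]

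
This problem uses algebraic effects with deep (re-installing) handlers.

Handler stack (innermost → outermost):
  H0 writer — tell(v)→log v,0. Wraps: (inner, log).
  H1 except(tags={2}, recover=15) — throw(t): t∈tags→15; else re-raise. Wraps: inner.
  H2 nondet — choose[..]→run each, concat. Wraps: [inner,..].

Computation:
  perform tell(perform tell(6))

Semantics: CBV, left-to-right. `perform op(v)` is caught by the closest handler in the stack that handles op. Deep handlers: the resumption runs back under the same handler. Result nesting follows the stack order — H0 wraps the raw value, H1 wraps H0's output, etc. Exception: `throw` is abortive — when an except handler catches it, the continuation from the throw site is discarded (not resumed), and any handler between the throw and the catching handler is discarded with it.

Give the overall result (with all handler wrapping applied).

Working:
tell(6) @ H0 ⇒ log+=6
tell(0) @ H0 ⇒ log+=0
H0 returns (0, (6, 0))
H1 returns (0, (6, 0))
H2 returns [(0, (6, 0))]
= [(0, (6, 0))]

Answer: [(0, (6, 0))]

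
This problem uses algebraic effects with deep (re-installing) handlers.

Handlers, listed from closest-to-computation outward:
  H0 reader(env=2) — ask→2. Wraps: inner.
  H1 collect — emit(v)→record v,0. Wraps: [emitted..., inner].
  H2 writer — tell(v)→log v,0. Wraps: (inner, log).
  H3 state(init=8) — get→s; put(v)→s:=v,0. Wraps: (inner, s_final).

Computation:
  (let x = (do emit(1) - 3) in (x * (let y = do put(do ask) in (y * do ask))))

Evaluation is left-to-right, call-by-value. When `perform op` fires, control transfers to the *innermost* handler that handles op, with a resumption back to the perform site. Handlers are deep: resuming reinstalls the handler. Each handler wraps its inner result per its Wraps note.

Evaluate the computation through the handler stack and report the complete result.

Step-by-step:
emit(1) @ H1 ⇒ out+=1
ask @ H0 ⇒ 2
put(2) @ H3 ⇒ s:=2
ask @ H0 ⇒ 2
H0 returns 0
H1 returns [1, 0]
H2 returns ([1, 0], ())
H3 returns (([1, 0], ()), 2)
= (([1, 0], ()), 2)

Answer: (([1, 0], ()), 2)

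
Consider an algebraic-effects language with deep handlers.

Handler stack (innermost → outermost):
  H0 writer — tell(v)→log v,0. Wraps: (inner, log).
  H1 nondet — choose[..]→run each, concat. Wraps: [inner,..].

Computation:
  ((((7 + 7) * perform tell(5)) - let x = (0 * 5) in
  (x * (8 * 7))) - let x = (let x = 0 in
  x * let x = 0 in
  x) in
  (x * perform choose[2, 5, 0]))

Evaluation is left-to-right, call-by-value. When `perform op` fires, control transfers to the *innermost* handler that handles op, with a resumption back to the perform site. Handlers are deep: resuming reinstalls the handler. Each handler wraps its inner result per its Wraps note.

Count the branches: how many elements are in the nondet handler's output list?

Answer: 3

Evaluation trace:
tell(5) @ H0 ⇒ log+=5
choose[2, 5, 0] @ H1
  branch[0] choose=2:
    H0 returns (0, (5))
    H1 returns [(0, (5))]
  branch[1] choose=5:
    H0 returns (0, (5))
    H1 returns [(0, (5))]
  branch[2] choose=0:
    H0 returns (0, (5))
    H1 returns [(0, (5))]
= [(0, (5)), (0, (5)), (0, (5))]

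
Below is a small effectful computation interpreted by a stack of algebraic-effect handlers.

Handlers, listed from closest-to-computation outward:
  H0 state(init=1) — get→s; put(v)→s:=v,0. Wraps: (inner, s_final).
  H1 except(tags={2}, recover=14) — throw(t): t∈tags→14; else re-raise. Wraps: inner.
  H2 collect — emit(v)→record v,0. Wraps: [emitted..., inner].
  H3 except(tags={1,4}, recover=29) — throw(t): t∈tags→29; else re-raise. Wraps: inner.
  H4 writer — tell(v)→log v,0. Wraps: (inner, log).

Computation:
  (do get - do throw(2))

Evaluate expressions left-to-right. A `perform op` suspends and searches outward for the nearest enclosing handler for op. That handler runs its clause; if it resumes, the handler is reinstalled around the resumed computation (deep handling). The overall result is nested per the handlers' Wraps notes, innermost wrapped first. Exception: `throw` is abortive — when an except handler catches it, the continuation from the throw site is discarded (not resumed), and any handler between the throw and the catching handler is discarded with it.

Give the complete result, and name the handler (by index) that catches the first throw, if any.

Step-by-step:
get @ H0 ⇒ 1
throw(2) @ H1 caught ⇒ 14
H2 returns [14]
H3 returns [14]
H4 returns ([14], ())
= ([14], ())

Answer: ([14], ()) ; first throw caught by: H1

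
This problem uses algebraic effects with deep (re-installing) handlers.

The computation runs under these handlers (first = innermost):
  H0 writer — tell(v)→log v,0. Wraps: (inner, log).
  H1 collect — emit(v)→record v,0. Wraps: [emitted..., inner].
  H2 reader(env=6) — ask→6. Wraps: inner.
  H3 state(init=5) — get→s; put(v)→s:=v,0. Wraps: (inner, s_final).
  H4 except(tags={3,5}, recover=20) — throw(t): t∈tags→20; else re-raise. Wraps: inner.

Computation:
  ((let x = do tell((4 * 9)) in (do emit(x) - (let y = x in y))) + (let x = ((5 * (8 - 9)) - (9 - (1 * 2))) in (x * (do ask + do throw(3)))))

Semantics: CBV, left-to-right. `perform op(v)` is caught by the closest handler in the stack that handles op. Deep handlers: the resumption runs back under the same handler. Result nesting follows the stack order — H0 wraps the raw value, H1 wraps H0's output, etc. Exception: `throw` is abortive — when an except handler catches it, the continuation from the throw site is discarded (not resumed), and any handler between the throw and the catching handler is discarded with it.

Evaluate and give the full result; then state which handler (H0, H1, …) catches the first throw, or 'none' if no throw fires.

Answer: 20 ; first throw caught by: H4

Evaluation trace:
tell(36) @ H0 ⇒ log+=36
emit(0) @ H1 ⇒ out+=0
ask @ H2 ⇒ 6
throw(3) @ H4 caught ⇒ 20
= 20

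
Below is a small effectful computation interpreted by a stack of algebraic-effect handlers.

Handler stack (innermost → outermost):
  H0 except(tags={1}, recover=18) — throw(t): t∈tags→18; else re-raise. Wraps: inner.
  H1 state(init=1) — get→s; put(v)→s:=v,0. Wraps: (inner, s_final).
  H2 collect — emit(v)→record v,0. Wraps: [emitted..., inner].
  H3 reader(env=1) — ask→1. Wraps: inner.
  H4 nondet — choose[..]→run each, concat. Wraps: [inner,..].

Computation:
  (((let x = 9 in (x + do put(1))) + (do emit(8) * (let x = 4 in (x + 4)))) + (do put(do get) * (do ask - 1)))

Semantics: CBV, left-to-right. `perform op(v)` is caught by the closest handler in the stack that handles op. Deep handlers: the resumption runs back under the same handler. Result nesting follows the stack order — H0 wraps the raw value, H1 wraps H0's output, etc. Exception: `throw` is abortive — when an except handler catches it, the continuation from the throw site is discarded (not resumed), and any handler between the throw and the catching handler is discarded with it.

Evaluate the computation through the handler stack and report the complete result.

Answer: [[8, (9, 1)]]

Working:
put(1) @ H1 ⇒ s:=1
emit(8) @ H2 ⇒ out+=8
get @ H1 ⇒ 1
put(1) @ H1 ⇒ s:=1
ask @ H3 ⇒ 1
H0 returns 9
H1 returns (9, 1)
H2 returns [8, (9, 1)]
H3 returns [8, (9, 1)]
H4 returns [[8, (9, 1)]]
= [[8, (9, 1)]]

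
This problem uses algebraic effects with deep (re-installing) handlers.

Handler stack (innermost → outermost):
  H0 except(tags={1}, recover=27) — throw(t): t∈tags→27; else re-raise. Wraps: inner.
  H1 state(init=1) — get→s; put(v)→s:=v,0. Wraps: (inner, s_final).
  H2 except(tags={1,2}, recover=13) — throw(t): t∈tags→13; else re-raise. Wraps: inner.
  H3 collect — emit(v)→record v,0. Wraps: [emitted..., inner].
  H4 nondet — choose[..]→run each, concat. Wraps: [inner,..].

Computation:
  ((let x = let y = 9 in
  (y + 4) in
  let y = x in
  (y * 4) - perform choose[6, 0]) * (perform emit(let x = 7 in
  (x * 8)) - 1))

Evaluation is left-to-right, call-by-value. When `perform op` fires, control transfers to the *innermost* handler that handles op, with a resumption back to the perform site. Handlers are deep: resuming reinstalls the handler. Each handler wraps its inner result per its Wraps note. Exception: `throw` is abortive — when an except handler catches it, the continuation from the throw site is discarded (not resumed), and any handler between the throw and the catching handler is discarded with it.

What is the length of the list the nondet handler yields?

Answer: 2

Working:
choose[6, 0] @ H4
  branch[0] choose=6:
    emit(56) @ H3 ⇒ out+=56
    H0 returns -46
    H1 returns (-46, 1)
    H2 returns (-46, 1)
    H3 returns [56, (-46, 1)]
    H4 returns [[56, (-46, 1)]]
  branch[1] choose=0:
    emit(56) @ H3 ⇒ out+=56
    H0 returns -52
    H1 returns (-52, 1)
    H2 returns (-52, 1)
    H3 returns [56, (-52, 1)]
    H4 returns [[56, (-52, 1)]]
= [[56, (-46, 1)], [56, (-52, 1)]]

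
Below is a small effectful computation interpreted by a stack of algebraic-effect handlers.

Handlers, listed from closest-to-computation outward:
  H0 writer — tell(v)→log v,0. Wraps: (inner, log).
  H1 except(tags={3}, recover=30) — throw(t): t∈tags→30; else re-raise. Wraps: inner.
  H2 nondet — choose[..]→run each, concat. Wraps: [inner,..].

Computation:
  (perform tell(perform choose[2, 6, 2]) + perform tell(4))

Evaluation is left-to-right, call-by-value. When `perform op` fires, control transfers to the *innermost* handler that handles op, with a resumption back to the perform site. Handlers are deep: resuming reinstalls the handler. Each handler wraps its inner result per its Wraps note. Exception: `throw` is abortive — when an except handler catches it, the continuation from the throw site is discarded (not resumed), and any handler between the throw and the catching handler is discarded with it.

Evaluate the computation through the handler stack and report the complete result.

Answer: [(0, (2, 4)), (0, (6, 4)), (0, (2, 4))]

Evaluation trace:
choose[2, 6, 2] @ H2
  branch[0] choose=2:
    tell(2) @ H0 ⇒ log+=2
    tell(4) @ H0 ⇒ log+=4
    H0 returns (0, (2, 4))
    H1 returns (0, (2, 4))
    H2 returns [(0, (2, 4))]
  branch[1] choose=6:
    tell(6) @ H0 ⇒ log+=6
    tell(4) @ H0 ⇒ log+=4
    H0 returns (0, (6, 4))
    H1 returns (0, (6, 4))
    H2 returns [(0, (6, 4))]
  branch[2] choose=2:
    tell(2) @ H0 ⇒ log+=2
    tell(4) @ H0 ⇒ log+=4
    H0 returns (0, (2, 4))
    H1 returns (0, (2, 4))
    H2 returns [(0, (2, 4))]
= [(0, (2, 4)), (0, (6, 4)), (0, (2, 4))]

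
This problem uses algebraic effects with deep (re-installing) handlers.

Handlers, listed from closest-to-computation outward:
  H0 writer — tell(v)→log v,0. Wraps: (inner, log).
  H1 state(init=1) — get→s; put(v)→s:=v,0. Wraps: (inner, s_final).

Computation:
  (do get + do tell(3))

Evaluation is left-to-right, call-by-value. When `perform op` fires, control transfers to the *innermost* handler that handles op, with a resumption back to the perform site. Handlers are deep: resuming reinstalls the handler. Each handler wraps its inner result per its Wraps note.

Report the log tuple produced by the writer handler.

Evaluation trace:
get @ H1 ⇒ 1
tell(3) @ H0 ⇒ log+=3
H0 returns (1, (3))
H1 returns ((1, (3)), 1)
= ((1, (3)), 1)

Answer: (3)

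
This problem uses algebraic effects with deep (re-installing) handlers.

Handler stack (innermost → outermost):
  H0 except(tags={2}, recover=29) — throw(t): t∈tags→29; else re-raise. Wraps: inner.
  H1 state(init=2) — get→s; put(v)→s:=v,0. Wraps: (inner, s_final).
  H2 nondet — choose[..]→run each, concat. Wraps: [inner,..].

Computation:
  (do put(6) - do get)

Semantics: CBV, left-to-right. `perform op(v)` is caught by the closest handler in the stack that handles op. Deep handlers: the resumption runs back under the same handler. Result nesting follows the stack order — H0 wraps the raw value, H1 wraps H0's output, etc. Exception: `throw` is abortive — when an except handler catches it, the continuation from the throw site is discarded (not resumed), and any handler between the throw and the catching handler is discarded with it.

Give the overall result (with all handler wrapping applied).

Answer: [(-6, 6)]

Evaluation trace:
put(6) @ H1 ⇒ s:=6
get @ H1 ⇒ 6
H0 returns -6
H1 returns (-6, 6)
H2 returns [(-6, 6)]
= [(-6, 6)]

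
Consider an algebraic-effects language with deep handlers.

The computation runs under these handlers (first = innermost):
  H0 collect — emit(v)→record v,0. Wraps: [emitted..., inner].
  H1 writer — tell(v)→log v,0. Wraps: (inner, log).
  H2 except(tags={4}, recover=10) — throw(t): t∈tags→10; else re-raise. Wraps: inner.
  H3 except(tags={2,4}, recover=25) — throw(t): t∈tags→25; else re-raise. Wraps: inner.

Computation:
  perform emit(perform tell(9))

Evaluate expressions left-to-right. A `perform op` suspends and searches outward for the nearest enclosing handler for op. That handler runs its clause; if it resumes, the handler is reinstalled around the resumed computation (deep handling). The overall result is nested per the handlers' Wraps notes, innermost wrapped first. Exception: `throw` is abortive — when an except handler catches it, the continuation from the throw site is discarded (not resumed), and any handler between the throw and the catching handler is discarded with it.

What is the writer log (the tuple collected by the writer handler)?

Step-by-step:
tell(9) @ H1 ⇒ log+=9
emit(0) @ H0 ⇒ out+=0
H0 returns [0, 0]
H1 returns ([0, 0], (9))
H2 returns ([0, 0], (9))
H3 returns ([0, 0], (9))
= ([0, 0], (9))

Answer: (9)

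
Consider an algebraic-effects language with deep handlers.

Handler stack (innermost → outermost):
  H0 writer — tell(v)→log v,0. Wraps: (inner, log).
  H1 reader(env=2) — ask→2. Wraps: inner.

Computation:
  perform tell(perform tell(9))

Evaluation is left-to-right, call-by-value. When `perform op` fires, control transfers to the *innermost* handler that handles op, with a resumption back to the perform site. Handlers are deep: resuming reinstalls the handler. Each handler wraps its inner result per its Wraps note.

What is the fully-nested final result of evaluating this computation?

Step-by-step:
tell(9) @ H0 ⇒ log+=9
tell(0) @ H0 ⇒ log+=0
H0 returns (0, (9, 0))
H1 returns (0, (9, 0))
= (0, (9, 0))

Answer: (0, (9, 0))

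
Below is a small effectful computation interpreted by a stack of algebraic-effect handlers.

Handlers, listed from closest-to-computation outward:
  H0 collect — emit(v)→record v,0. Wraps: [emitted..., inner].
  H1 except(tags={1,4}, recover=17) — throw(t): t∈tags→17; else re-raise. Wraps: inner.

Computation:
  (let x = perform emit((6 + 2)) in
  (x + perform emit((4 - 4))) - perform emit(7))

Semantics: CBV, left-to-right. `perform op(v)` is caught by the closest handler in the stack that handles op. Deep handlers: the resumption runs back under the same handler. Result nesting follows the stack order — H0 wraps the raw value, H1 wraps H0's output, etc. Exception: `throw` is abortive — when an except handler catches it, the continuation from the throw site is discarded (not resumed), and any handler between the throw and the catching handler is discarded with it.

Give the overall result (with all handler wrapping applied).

Evaluation trace:
emit(8) @ H0 ⇒ out+=8
emit(0) @ H0 ⇒ out+=0
emit(7) @ H0 ⇒ out+=7
H0 returns [8, 0, 7, 0]
H1 returns [8, 0, 7, 0]
= [8, 0, 7, 0]

Answer: [8, 0, 7, 0]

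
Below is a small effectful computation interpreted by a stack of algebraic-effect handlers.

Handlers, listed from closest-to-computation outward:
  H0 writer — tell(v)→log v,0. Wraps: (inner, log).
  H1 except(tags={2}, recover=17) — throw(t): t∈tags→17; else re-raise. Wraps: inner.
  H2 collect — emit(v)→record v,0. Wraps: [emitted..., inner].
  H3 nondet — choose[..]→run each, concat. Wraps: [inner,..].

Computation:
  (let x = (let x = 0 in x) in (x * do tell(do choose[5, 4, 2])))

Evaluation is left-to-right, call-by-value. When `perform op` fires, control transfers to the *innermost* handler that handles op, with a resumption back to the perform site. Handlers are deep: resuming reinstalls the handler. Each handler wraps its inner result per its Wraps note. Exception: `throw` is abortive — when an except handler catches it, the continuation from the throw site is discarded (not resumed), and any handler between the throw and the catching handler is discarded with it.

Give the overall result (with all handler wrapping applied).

Evaluation trace:
choose[5, 4, 2] @ H3
  branch[0] choose=5:
    tell(5) @ H0 ⇒ log+=5
    H0 returns (0, (5))
    H1 returns (0, (5))
    H2 returns [(0, (5))]
    H3 returns [[(0, (5))]]
  branch[1] choose=4:
    tell(4) @ H0 ⇒ log+=4
    H0 returns (0, (4))
    H1 returns (0, (4))
    H2 returns [(0, (4))]
    H3 returns [[(0, (4))]]
  branch[2] choose=2:
    tell(2) @ H0 ⇒ log+=2
    H0 returns (0, (2))
    H1 returns (0, (2))
    H2 returns [(0, (2))]
    H3 returns [[(0, (2))]]
= [[(0, (5))], [(0, (4))], [(0, (2))]]

Answer: [[(0, (5))], [(0, (4))], [(0, (2))]]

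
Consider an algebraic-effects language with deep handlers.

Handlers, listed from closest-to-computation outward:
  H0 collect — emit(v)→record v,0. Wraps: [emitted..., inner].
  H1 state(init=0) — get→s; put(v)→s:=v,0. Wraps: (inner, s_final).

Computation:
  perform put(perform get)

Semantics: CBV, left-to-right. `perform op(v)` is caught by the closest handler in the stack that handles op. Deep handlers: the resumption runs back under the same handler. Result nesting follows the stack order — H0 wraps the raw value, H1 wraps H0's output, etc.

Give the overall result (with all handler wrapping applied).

Answer: ([0], 0)

Step-by-step:
get @ H1 ⇒ 0
put(0) @ H1 ⇒ s:=0
H0 returns [0]
H1 returns ([0], 0)
= ([0], 0)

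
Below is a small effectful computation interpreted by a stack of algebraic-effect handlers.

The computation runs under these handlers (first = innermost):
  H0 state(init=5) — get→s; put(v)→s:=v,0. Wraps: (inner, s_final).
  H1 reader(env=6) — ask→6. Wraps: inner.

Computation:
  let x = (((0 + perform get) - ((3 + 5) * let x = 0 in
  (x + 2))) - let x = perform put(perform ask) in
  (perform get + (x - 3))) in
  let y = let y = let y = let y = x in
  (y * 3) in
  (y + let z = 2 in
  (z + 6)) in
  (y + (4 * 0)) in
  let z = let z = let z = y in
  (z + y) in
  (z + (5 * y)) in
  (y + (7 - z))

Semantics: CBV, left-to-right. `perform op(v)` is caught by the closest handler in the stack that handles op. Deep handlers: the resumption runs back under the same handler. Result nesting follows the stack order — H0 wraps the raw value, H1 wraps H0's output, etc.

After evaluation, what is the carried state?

Step-by-step:
get @ H0 ⇒ 5
ask @ H1 ⇒ 6
put(6) @ H0 ⇒ s:=6
get @ H0 ⇒ 6
H0 returns (211, 6)
H1 returns (211, 6)
= (211, 6)

Answer: 6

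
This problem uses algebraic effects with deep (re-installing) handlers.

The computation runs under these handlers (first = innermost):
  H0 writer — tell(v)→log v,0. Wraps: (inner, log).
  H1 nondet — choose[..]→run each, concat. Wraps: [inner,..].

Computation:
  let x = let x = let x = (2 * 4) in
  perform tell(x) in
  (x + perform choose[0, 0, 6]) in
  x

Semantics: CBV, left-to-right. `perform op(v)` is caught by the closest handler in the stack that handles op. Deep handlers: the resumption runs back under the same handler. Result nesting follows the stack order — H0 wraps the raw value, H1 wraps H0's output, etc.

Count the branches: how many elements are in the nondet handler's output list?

Answer: 3

Evaluation trace:
tell(8) @ H0 ⇒ log+=8
choose[0, 0, 6] @ H1
  branch[0] choose=0:
    H0 returns (0, (8))
    H1 returns [(0, (8))]
  branch[1] choose=0:
    H0 returns (0, (8))
    H1 returns [(0, (8))]
  branch[2] choose=6:
    H0 returns (6, (8))
    H1 returns [(6, (8))]
= [(0, (8)), (0, (8)), (6, (8))]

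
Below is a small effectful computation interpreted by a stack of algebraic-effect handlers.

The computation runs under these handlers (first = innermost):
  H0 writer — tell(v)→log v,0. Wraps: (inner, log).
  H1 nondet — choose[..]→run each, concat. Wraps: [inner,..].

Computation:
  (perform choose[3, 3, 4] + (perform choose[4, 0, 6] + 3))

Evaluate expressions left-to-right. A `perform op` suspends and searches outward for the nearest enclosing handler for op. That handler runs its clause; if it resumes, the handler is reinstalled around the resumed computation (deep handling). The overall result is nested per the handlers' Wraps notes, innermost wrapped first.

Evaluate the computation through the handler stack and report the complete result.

Answer: [(10, ()), (6, ()), (12, ()), (10, ()), (6, ()), (12, ()), (11, ()), (7, ()), (13, ())]

Working:
choose[3, 3, 4] @ H1
  branch[0] choose=3:
    choose[4, 0, 6] @ H1
      branch[0] choose=4:
        H0 returns (10, ())
        H1 returns [(10, ())]
      branch[1] choose=0:
        H0 returns (6, ())
        H1 returns [(6, ())]
      branch[2] choose=6:
        H0 returns (12, ())
        H1 returns [(12, ())]
  branch[1] choose=3:
    choose[4, 0, 6] @ H1
      branch[0] choose=4:
        H0 returns (10, ())
        H1 returns [(10, ())]
      branch[1] choose=0:
        H0 returns (6, ())
        H1 returns [(6, ())]
      branch[2] choose=6:
        H0 returns (12, ())
        H1 returns [(12, ())]
  branch[2] choose=4:
    choose[4, 0, 6] @ H1
      branch[0] choose=4:
        H0 returns (11, ())
        H1 returns [(11, ())]
      branch[1] choose=0:
        H0 returns (7, ())
        H1 returns [(7, ())]
      branch[2] choose=6:
        H0 returns (13, ())
        H1 returns [(13, ())]
= [(10, ()), (6, ()), (12, ()), (10, ()), (6, ()), (12, ()), (11, ()), (7, ()), (13, ())]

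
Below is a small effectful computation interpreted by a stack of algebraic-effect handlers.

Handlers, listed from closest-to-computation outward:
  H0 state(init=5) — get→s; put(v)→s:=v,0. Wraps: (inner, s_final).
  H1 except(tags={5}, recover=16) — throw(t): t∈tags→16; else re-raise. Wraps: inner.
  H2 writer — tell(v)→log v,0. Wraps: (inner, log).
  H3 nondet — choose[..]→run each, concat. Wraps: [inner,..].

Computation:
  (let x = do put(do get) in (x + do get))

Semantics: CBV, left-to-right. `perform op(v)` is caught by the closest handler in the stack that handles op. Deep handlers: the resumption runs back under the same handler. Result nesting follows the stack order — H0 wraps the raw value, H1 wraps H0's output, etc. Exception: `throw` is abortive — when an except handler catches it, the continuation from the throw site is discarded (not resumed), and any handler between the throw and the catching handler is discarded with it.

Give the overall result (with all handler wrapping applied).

Step-by-step:
get @ H0 ⇒ 5
put(5) @ H0 ⇒ s:=5
get @ H0 ⇒ 5
H0 returns (5, 5)
H1 returns (5, 5)
H2 returns ((5, 5), ())
H3 returns [((5, 5), ())]
= [((5, 5), ())]

Answer: [((5, 5), ())]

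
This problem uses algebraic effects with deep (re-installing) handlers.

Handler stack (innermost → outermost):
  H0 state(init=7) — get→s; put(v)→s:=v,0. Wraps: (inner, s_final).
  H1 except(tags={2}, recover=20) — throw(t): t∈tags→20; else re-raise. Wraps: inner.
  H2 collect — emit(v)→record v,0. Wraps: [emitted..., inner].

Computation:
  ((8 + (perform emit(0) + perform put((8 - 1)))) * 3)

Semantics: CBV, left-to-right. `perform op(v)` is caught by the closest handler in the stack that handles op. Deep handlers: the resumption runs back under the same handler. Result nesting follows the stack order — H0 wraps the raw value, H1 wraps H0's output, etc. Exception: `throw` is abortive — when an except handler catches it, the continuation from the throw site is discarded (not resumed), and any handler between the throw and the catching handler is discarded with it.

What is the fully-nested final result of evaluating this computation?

Answer: [0, (24, 7)]

Evaluation trace:
emit(0) @ H2 ⇒ out+=0
put(7) @ H0 ⇒ s:=7
H0 returns (24, 7)
H1 returns (24, 7)
H2 returns [0, (24, 7)]
= [0, (24, 7)]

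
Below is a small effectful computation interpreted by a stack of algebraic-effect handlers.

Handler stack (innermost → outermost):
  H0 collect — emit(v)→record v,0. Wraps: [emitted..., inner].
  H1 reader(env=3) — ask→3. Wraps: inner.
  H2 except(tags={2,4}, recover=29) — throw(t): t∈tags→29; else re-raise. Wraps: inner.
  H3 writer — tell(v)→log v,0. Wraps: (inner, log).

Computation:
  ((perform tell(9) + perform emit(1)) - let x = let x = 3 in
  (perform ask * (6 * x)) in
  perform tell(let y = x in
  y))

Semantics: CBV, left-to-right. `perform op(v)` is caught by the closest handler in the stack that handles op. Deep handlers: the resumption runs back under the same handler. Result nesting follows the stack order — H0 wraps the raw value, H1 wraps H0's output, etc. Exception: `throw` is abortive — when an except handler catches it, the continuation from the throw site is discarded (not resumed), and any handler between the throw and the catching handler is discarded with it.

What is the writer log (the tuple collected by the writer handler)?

Evaluation trace:
tell(9) @ H3 ⇒ log+=9
emit(1) @ H0 ⇒ out+=1
ask @ H1 ⇒ 3
tell(54) @ H3 ⇒ log+=54
H0 returns [1, 0]
H1 returns [1, 0]
H2 returns [1, 0]
H3 returns ([1, 0], (9, 54))
= ([1, 0], (9, 54))

Answer: (9, 54)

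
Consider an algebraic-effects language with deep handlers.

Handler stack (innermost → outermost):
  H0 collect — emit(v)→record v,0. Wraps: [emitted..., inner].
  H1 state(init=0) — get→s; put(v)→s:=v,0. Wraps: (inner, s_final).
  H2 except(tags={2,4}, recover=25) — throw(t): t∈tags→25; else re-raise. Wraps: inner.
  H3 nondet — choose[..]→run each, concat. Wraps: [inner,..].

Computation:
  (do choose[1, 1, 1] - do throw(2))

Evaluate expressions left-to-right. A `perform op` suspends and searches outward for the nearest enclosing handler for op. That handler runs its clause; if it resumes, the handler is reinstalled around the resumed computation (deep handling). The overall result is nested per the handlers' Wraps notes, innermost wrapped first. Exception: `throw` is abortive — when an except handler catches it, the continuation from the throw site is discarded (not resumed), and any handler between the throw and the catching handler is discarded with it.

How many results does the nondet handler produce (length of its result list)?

Answer: 3

Working:
choose[1, 1, 1] @ H3
  branch[0] choose=1:
    throw(2) @ H2 caught ⇒ 25
    H3 returns [25]
  branch[1] choose=1:
    throw(2) @ H2 caught ⇒ 25
    H3 returns [25]
  branch[2] choose=1:
    throw(2) @ H2 caught ⇒ 25
    H3 returns [25]
= [25, 25, 25]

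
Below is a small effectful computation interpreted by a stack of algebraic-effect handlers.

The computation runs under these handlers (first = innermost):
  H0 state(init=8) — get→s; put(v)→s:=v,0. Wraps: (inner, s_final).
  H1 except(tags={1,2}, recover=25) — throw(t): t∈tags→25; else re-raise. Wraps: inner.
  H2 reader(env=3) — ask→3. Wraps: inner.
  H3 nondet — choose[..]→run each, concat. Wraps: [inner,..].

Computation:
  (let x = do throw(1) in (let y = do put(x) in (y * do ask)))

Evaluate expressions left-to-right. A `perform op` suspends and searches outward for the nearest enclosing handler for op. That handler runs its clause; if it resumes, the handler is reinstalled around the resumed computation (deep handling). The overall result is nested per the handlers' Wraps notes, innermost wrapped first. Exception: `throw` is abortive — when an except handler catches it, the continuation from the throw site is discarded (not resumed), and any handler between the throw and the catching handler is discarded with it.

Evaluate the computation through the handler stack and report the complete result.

Working:
throw(1) @ H1 caught ⇒ 25
H2 returns 25
H3 returns [25]
= [25]

Answer: [25]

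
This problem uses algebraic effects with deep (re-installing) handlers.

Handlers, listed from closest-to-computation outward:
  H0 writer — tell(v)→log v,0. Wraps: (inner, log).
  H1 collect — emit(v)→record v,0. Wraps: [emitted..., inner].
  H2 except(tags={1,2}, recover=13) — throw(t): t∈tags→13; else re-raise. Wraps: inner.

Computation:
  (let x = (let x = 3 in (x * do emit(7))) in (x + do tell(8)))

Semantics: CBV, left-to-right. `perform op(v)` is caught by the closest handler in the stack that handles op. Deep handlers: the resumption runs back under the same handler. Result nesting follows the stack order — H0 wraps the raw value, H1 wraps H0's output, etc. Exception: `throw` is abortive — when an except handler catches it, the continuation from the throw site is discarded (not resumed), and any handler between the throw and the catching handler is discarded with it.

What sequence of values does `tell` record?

Evaluation trace:
emit(7) @ H1 ⇒ out+=7
tell(8) @ H0 ⇒ log+=8
H0 returns (0, (8))
H1 returns [7, (0, (8))]
H2 returns [7, (0, (8))]
= [7, (0, (8))]

Answer: (8)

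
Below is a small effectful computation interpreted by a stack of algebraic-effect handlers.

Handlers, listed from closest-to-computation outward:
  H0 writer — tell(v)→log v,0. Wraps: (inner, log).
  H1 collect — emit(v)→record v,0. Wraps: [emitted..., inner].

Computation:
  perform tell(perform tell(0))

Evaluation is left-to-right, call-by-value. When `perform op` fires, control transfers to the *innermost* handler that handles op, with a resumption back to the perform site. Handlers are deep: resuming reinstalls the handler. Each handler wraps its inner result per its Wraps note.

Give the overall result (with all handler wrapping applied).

Answer: [(0, (0, 0))]

Step-by-step:
tell(0) @ H0 ⇒ log+=0
tell(0) @ H0 ⇒ log+=0
H0 returns (0, (0, 0))
H1 returns [(0, (0, 0))]
= [(0, (0, 0))]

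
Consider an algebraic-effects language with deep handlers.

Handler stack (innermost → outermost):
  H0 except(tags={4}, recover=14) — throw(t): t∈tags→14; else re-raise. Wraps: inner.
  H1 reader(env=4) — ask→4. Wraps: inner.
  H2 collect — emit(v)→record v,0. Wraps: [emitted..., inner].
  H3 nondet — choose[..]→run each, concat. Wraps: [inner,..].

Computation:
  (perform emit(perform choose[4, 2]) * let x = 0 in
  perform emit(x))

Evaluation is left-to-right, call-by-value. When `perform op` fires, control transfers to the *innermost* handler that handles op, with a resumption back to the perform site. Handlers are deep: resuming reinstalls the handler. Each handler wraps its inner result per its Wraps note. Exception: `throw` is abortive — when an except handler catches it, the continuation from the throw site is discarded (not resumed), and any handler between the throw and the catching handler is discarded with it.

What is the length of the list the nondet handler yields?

Evaluation trace:
choose[4, 2] @ H3
  branch[0] choose=4:
    emit(4) @ H2 ⇒ out+=4
    emit(0) @ H2 ⇒ out+=0
    H0 returns 0
    H1 returns 0
    H2 returns [4, 0, 0]
    H3 returns [[4, 0, 0]]
  branch[1] choose=2:
    emit(2) @ H2 ⇒ out+=2
    emit(0) @ H2 ⇒ out+=0
    H0 returns 0
    H1 returns 0
    H2 returns [2, 0, 0]
    H3 returns [[2, 0, 0]]
= [[4, 0, 0], [2, 0, 0]]

Answer: 2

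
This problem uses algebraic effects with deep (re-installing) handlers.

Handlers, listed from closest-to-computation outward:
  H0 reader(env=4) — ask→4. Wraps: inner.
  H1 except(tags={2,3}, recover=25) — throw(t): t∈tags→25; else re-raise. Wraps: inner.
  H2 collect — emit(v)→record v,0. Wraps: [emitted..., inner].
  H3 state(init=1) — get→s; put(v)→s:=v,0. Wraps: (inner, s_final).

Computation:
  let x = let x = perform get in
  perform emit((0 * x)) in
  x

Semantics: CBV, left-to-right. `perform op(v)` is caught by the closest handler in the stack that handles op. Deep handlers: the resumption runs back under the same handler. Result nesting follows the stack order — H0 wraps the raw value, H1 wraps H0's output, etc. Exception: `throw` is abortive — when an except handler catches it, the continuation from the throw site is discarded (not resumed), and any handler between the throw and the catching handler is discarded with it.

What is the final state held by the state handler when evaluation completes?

Answer: 1

Evaluation trace:
get @ H3 ⇒ 1
emit(0) @ H2 ⇒ out+=0
H0 returns 0
H1 returns 0
H2 returns [0, 0]
H3 returns ([0, 0], 1)
= ([0, 0], 1)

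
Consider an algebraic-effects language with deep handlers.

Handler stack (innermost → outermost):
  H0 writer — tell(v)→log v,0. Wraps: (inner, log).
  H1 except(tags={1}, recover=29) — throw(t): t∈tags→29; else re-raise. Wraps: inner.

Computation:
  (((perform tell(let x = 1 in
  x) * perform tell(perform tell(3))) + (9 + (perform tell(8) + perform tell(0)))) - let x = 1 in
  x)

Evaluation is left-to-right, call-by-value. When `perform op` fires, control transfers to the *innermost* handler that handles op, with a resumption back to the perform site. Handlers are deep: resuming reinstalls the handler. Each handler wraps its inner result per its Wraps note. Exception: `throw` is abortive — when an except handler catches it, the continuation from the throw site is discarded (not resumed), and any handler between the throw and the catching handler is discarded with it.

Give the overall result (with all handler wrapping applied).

Answer: (8, (1, 3, 0, 8, 0))

Working:
tell(1) @ H0 ⇒ log+=1
tell(3) @ H0 ⇒ log+=3
tell(0) @ H0 ⇒ log+=0
tell(8) @ H0 ⇒ log+=8
tell(0) @ H0 ⇒ log+=0
H0 returns (8, (1, 3, 0, 8, 0))
H1 returns (8, (1, 3, 0, 8, 0))
= (8, (1, 3, 0, 8, 0))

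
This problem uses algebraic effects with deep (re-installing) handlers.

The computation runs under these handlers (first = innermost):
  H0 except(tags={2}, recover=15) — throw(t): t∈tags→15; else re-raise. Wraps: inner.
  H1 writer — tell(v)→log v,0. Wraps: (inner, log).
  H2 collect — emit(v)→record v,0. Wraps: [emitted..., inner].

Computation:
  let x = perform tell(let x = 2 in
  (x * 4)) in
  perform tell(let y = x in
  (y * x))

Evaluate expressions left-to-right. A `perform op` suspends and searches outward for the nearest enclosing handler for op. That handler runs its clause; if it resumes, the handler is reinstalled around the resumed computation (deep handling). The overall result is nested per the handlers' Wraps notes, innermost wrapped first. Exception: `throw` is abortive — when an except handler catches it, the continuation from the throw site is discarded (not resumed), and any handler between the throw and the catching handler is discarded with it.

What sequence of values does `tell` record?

Answer: (8, 0)

Evaluation trace:
tell(8) @ H1 ⇒ log+=8
tell(0) @ H1 ⇒ log+=0
H0 returns 0
H1 returns (0, (8, 0))
H2 returns [(0, (8, 0))]
= [(0, (8, 0))]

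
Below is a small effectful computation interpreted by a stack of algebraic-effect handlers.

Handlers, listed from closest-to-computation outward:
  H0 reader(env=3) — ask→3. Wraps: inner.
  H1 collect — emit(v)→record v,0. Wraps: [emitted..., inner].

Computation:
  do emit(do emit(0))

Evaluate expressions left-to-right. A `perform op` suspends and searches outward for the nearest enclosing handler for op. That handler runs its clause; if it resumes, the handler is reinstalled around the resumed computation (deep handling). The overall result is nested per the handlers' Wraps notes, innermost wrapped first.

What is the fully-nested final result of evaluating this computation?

Answer: [0, 0, 0]

Evaluation trace:
emit(0) @ H1 ⇒ out+=0
emit(0) @ H1 ⇒ out+=0
H0 returns 0
H1 returns [0, 0, 0]
= [0, 0, 0]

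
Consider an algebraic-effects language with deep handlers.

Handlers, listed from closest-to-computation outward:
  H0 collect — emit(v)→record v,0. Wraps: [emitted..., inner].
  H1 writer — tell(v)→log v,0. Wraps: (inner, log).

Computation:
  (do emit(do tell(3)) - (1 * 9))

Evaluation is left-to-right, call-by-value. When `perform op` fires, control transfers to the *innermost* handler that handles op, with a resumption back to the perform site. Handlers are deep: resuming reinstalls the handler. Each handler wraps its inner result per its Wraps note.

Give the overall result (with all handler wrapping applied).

Answer: ([0, -9], (3))

Evaluation trace:
tell(3) @ H1 ⇒ log+=3
emit(0) @ H0 ⇒ out+=0
H0 returns [0, -9]
H1 returns ([0, -9], (3))
= ([0, -9], (3))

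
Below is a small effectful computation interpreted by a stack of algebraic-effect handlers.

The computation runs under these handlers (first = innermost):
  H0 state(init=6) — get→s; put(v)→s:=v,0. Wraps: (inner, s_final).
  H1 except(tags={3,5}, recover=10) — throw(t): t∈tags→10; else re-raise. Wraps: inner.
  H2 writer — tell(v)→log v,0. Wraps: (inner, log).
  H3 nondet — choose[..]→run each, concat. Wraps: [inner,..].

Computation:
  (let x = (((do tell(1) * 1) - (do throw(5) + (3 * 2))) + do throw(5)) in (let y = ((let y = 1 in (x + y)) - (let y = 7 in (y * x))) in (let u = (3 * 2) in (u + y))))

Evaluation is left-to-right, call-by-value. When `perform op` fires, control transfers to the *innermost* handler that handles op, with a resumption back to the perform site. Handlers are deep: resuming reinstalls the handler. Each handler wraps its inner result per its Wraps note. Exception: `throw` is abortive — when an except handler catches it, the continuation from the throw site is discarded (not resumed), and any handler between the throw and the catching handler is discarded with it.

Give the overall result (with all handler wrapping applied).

Answer: [(10, (1))]

Evaluation trace:
tell(1) @ H2 ⇒ log+=1
throw(5) @ H1 caught ⇒ 10
H2 returns (10, (1))
H3 returns [(10, (1))]
= [(10, (1))]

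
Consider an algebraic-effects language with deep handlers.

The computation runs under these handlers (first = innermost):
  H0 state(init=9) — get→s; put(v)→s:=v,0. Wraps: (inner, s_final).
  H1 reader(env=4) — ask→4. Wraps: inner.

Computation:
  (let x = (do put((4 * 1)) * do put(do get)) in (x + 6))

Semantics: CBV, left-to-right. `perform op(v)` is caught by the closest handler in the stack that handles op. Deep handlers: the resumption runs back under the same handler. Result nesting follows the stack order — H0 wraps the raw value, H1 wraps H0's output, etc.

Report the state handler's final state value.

Answer: 4

Working:
put(4) @ H0 ⇒ s:=4
get @ H0 ⇒ 4
put(4) @ H0 ⇒ s:=4
H0 returns (6, 4)
H1 returns (6, 4)
= (6, 4)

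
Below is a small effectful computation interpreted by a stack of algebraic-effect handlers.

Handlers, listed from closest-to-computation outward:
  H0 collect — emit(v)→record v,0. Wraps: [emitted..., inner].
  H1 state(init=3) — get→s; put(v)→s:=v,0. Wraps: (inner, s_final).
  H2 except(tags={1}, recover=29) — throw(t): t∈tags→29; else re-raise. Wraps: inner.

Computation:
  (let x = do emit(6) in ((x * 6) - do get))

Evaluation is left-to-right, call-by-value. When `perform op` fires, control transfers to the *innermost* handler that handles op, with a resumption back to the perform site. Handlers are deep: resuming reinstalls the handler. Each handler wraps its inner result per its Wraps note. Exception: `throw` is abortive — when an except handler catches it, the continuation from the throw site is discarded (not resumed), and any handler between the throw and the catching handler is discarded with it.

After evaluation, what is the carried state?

Answer: 3

Step-by-step:
emit(6) @ H0 ⇒ out+=6
get @ H1 ⇒ 3
H0 returns [6, -3]
H1 returns ([6, -3], 3)
H2 returns ([6, -3], 3)
= ([6, -3], 3)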